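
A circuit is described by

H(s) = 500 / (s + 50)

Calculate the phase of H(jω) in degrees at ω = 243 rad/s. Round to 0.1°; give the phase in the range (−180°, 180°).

-78.4°

Substitute s = j243:
Numerator: 500 = 500 + j0
Denominator: (j243) + 50 = 50 + j243
|N| = √(500² + 0²) ≈ 500, ∠N ≈ 0.00°
|D| = √(50² + 243²) ≈ 248.09, ∠D ≈ 78.37°
∠H = 0.00° − 78.37° = -78.37°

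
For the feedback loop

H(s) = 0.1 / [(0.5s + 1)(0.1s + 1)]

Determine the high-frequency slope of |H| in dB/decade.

Each pole contributes −20 dB/decade at high frequency; each zero contributes +20 dB/decade.
Net: 0 zero(s) − 2 pole(s) → -40 dB/decade.

-40 dB/decade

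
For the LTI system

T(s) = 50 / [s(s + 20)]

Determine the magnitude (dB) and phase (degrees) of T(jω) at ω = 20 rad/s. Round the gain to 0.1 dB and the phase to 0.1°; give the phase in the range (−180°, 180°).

-21.1 dB, -135.0°

At s = jω = j20:
pole (s+20): 20 + j20 → |·| = √(20²+20²) = √800 ≈ 28.284, ∠ = arctan(20/20) ≈ 45.00°
pole at origin: |s| = 20, ∠ = 90.00° (in denominator)
|T| = 50 / 565.68 ≈ 0.088389
Gain = 20 log₁₀(0.088389) ≈ -21.07 dB
∠T = 0.00° − 135.00° = -135.00°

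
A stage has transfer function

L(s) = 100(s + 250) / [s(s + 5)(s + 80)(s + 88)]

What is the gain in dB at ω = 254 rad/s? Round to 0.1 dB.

At s = jω = j254:
zero (s+250): 250 + j254 → |·| = √(250²+254²) = √127016 ≈ 356.39, ∠ = arctan(254/250) ≈ 45.45°
pole (s+5): 5 + j254 → |·| = √(5²+254²) = √64541 ≈ 254.05, ∠ = arctan(254/5) ≈ 88.87°
pole (s+80): 80 + j254 → |·| = √(80²+254²) = √70916 ≈ 266.3, ∠ = arctan(254/80) ≈ 72.52°
pole (s+88): 88 + j254 → |·| = √(88²+254²) = √72260 ≈ 268.81, ∠ = arctan(254/88) ≈ 70.89°
pole at origin: |s| = 254, ∠ = 90.00° (in denominator)
|L| = 100 · 356.39 / 4.6192e+09 ≈ 7.7154e-06
Gain = 20 log₁₀(7.7154e-06) ≈ -102.25 dB

-102.3 dB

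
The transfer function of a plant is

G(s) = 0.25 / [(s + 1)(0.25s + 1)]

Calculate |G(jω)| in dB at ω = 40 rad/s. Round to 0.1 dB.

-64.1 dB

At ω = 40 rad/s:
pole (1 + j40·1) = 1 + j40 → |·| ≈ 40.012, ∠ ≈ 88.57°
pole (1 + j40·0.25) = 1 + j10 → |·| ≈ 10.05, ∠ ≈ 84.29°
|G| = 0.25 · 1 / (40.012 · 10.05) ≈ 0.0006217
Gain = 20 log₁₀(0.0006217) ≈ -64.13 dB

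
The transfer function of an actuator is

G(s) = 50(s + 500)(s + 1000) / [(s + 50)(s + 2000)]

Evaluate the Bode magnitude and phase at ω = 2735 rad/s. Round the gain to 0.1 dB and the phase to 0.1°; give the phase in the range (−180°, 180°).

32.8 dB, 6.8°

At s = jω = j2735:
zero (s+500): 500 + j2735 → |·| = √(500²+2735²) = √7730225 ≈ 2780.3, ∠ = arctan(2735/500) ≈ 79.64°
zero (s+1000): 1000 + j2735 → |·| = √(1000²+2735²) = √8480225 ≈ 2912.1, ∠ = arctan(2735/1000) ≈ 69.92°
pole (s+50): 50 + j2735 → |·| = √(50²+2735²) = √7482725 ≈ 2735.5, ∠ = arctan(2735/50) ≈ 88.95°
pole (s+2000): 2000 + j2735 → |·| = √(2000²+2735²) = √11480225 ≈ 3388.2, ∠ = arctan(2735/2000) ≈ 53.82°
|G| = 50 · 8.0965e+06 / 9.2684e+06 ≈ 43.678
Gain = 20 log₁₀(43.678) ≈ 32.81 dB
∠G = 149.56° − 142.77° = 6.79°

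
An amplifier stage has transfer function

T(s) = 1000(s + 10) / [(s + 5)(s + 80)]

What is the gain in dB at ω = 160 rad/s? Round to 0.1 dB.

15.0 dB

At s = jω = j160:
zero (s+10): 10 + j160 → |·| = √(10²+160²) = √25700 ≈ 160.31, ∠ = arctan(160/10) ≈ 86.42°
pole (s+5): 5 + j160 → |·| = √(5²+160²) = √25625 ≈ 160.08, ∠ = arctan(160/5) ≈ 88.21°
pole (s+80): 80 + j160 → |·| = √(80²+160²) = √32000 ≈ 178.89, ∠ = arctan(160/80) ≈ 63.43°
|T| = 1000 · 160.31 / 28637 ≈ 5.598
Gain = 20 log₁₀(5.598) ≈ 14.96 dB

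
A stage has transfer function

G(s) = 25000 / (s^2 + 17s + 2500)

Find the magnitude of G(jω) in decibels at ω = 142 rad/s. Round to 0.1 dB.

2.9 dB

At s = jω = j142:
quadratic: (j142)² + 17·j142 + 2500 = -17664 + j2414 → |·| ≈ 17828, ∠ ≈ 172.22°
|G| = 25000 / 17828 ≈ 1.4023
Gain = 20 log₁₀(1.4023) ≈ 2.94 dB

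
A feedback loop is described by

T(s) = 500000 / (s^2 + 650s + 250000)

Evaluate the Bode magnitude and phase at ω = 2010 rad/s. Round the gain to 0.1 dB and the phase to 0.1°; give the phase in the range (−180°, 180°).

At s = jω = j2010:
quadratic: (j2010)² + 650·j2010 + 250000 = -3790100 + j1306500 → |·| ≈ 4.009e+06, ∠ ≈ 160.98°
|T| = 500000 / 4.009e+06 ≈ 0.12472
Gain = 20 log₁₀(0.12472) ≈ -18.08 dB
∠T = 0.00° − 160.98° = -160.98°

-18.1 dB, -161.0°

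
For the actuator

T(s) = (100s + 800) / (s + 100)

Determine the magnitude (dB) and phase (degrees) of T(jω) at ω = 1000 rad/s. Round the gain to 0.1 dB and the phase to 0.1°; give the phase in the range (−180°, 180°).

Substitute s = j1000:
Numerator: 100(j1000) + 800 = 800 + j100000
Denominator: (j1000) + 100 = 100 + j1000
|N| = √(800² + 100000²) ≈ 1e+05, ∠N ≈ 89.54°
|D| = √(100² + 1000²) ≈ 1005, ∠D ≈ 84.29°
|T| = 1e+05 / 1005 ≈ 99.502
Gain = 20 log₁₀(99.502) ≈ 39.96 dB
∠T = 89.54° − 84.29° = 5.25°

40.0 dB, 5.3°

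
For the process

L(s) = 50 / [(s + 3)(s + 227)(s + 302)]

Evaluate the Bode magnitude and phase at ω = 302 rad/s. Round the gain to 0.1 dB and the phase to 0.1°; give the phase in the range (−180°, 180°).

At s = jω = j302:
pole (s+3): 3 + j302 → |·| = √(3²+302²) = √91213 ≈ 302.01, ∠ = arctan(302/3) ≈ 89.43°
pole (s+227): 227 + j302 → |·| = √(227²+302²) = √142733 ≈ 377.8, ∠ = arctan(302/227) ≈ 53.07°
pole (s+302): 302 + j302 → |·| = √(302²+302²) = √182408 ≈ 427.09, ∠ = arctan(302/302) ≈ 45.00°
|L| = 50 / 4.8731e+07 ≈ 1.026e-06
Gain = 20 log₁₀(1.026e-06) ≈ -119.78 dB
∠L = 0.00° − 187.50° = -187.50° ≡ 172.50° (principal value)

-119.8 dB, 172.5°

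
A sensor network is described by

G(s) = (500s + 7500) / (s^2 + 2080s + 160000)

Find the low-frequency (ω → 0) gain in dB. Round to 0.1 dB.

-26.6 dB

G(0) = 7500 / 160000 = 0.046875
20 log₁₀(0.046875) ≈ -26.58 dB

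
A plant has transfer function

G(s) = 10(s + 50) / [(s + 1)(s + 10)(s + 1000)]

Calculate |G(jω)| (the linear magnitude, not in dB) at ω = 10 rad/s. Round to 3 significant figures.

At s = jω = j10:
zero (s+50): 50 + j10 → |·| = √(50²+10²) = √2600 ≈ 50.99, ∠ = arctan(10/50) ≈ 11.31°
pole (s+1): 1 + j10 → |·| = √(1²+10²) = √101 ≈ 10.05, ∠ = arctan(10/1) ≈ 84.29°
pole (s+10): 10 + j10 → |·| = √(10²+10²) = √200 ≈ 14.142, ∠ = arctan(10/10) ≈ 45.00°
pole (s+1000): 1000 + j10 → |·| = √(1000²+10²) = √1000100 ≈ 1000, ∠ = arctan(10/1000) ≈ 0.57°
|G| = 10 · 50.99 / 1.4213e+05 ≈ 0.0035876

0.00359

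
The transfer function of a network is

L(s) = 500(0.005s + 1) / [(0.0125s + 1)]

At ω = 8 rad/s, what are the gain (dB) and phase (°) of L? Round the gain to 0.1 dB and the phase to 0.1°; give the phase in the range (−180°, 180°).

At ω = 8 rad/s:
zero (1 + j8·0.005) = 1 + j0.04 → |·| ≈ 1.0008, ∠ ≈ 2.29°
pole (1 + j8·0.0125) = 1 + j0.1 → |·| ≈ 1.005, ∠ ≈ 5.71°
|L| = 500 · 1.0008 / (1.005) ≈ 497.91
Gain = 20 log₁₀(497.91) ≈ 53.94 dB
∠L = (2.29°) − (5.71°) = -3.42°

53.9 dB, -3.4°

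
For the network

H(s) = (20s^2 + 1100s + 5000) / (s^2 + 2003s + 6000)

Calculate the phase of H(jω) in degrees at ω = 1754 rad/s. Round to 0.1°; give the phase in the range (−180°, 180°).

Substitute s = j1754:
Numerator: 20(j1754)^2 + 1100(j1754) + 5000 = -61525320 + j1929400
Denominator: (j1754)^2 + 2003(j1754) + 6000 = -3070516 + j3513262
|N| = √(61525320² + 1929400²) ≈ 6.1556e+07, ∠N ≈ 178.20°
|D| = √(3070516² + 3513262²) ≈ 4.6659e+06, ∠D ≈ 131.15°
∠H = 178.20° − 131.15° = 47.05°

47.1°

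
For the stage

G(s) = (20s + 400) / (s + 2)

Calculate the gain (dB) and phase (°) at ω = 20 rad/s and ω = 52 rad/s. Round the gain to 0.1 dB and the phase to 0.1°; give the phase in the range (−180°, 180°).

ω = 20: 29.0 dB, -39.3°; ω = 52: 26.6 dB, -18.8°

Substitute s = j20:
Numerator: 20(j20) + 400 = 400 + j400
Denominator: (j20) + 2 = 2 + j20
|N| = √(400² + 400²) ≈ 565.69, ∠N ≈ 45.00°
|D| = √(2² + 20²) ≈ 20.1, ∠D ≈ 84.29°
|G| = 565.69 / 20.1 ≈ 28.144
Gain = 20 log₁₀(28.144) ≈ 28.99 dB
∠G = 45.00° − 84.29° = -39.29°

Substitute s = j52:
Numerator: 20(j52) + 400 = 400 + j1040
Denominator: (j52) + 2 = 2 + j52
|N| = √(400² + 1040²) ≈ 1114.3, ∠N ≈ 68.96°
|D| = √(2² + 52²) ≈ 52.038, ∠D ≈ 87.80°
|G| = 1114.3 / 52.038 ≈ 21.413
Gain = 20 log₁₀(21.413) ≈ 26.61 dB
∠G = 68.96° − 87.80° = -18.84°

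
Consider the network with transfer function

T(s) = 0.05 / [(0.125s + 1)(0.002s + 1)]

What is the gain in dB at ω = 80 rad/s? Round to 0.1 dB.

At ω = 80 rad/s:
pole (1 + j80·0.125) = 1 + j10 → |·| ≈ 10.05, ∠ ≈ 84.29°
pole (1 + j80·0.002) = 1 + j0.16 → |·| ≈ 1.0127, ∠ ≈ 9.09°
|T| = 0.05 · 1 / (10.05 · 1.0127) ≈ 0.0049127
Gain = 20 log₁₀(0.0049127) ≈ -46.17 dB

-46.2 dB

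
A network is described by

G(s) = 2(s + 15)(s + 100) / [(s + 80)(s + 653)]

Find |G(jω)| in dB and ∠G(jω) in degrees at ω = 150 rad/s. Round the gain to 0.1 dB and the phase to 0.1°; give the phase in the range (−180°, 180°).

-6.4 dB, 65.7°

At s = jω = j150:
zero (s+15): 15 + j150 → |·| = √(15²+150²) = √22725 ≈ 150.75, ∠ = arctan(150/15) ≈ 84.29°
zero (s+100): 100 + j150 → |·| = √(100²+150²) = √32500 ≈ 180.28, ∠ = arctan(150/100) ≈ 56.31°
pole (s+80): 80 + j150 → |·| = √(80²+150²) = √28900 ≈ 170, ∠ = arctan(150/80) ≈ 61.93°
pole (s+653): 653 + j150 → |·| = √(653²+150²) = √448909 ≈ 670.01, ∠ = arctan(150/653) ≈ 12.94°
|G| = 2 · 27177 / 1.139e+05 ≈ 0.47721
Gain = 20 log₁₀(0.47721) ≈ -6.43 dB
∠G = 140.60° − 74.87° = 65.73°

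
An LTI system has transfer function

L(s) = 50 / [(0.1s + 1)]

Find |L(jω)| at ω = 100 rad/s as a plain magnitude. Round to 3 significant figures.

4.98

At ω = 100 rad/s:
pole (1 + j100·0.1) = 1 + j10 → |·| ≈ 10.05, ∠ ≈ 84.29°
|L| = 50 · 1 / (10.05) ≈ 4.9751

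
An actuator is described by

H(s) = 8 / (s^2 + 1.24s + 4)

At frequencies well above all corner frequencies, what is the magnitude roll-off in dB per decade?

Each pole contributes −20 dB/decade at high frequency; each zero contributes +20 dB/decade.
Net: 0 zero(s) − 2 pole(s) → -40 dB/decade.

-40 dB/decade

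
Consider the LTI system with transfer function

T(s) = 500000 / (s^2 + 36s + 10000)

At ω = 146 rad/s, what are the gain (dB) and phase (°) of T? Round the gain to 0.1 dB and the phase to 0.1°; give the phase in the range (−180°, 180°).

32.1 dB, -155.1°

At s = jω = j146:
quadratic: (j146)² + 36·j146 + 10000 = -11316 + j5256 → |·| ≈ 12477, ∠ ≈ 155.09°
|T| = 500000 / 12477 ≈ 40.074
Gain = 20 log₁₀(40.074) ≈ 32.06 dB
∠T = 0.00° − 155.09° = -155.09°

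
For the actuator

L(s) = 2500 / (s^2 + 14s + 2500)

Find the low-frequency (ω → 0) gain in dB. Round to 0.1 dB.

0.0 dB

L(0) = 2500 / 2500 = 1
20 log₁₀(1) ≈ 0.00 dB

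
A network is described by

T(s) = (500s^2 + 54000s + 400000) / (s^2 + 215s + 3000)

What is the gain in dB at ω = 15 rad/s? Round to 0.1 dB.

Substitute s = j15:
Numerator: 500(j15)^2 + 54000(j15) + 400000 = 287500 + j810000
Denominator: (j15)^2 + 215(j15) + 3000 = 2775 + j3225
|N| = √(287500² + 810000²) ≈ 8.5951e+05, ∠N ≈ 70.46°
|D| = √(2775² + 3225²) ≈ 4254.6, ∠D ≈ 49.29°
|T| = 8.5951e+05 / 4254.6 ≈ 202.02
Gain = 20 log₁₀(202.02) ≈ 46.11 dB

46.1 dB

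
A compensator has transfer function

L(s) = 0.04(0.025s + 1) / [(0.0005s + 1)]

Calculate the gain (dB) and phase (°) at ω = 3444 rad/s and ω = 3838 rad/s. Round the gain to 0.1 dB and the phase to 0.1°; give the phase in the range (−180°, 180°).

ω = 3444: 4.8 dB, 29.5°; ω = 3838: 5.0 dB, 26.9°

At ω = 3444 rad/s:
zero (1 + j3444·0.025) = 1 + j86.1 → |·| ≈ 86.106, ∠ ≈ 89.33°
pole (1 + j3444·0.0005) = 1 + j1.722 → |·| ≈ 1.9913, ∠ ≈ 59.86°
|L| = 0.04 · 86.106 / (1.9913) ≈ 1.7296
Gain = 20 log₁₀(1.7296) ≈ 4.76 dB
∠L = (89.33°) − (59.86°) = 29.47°

At ω = 3838 rad/s:
zero (1 + j3838·0.025) = 1 + j95.95 → |·| ≈ 95.955, ∠ ≈ 89.40°
pole (1 + j3838·0.0005) = 1 + j1.919 → |·| ≈ 2.1639, ∠ ≈ 62.48°
|L| = 0.04 · 95.955 / (2.1639) ≈ 1.7737
Gain = 20 log₁₀(1.7737) ≈ 4.98 dB
∠L = (89.40°) − (62.48°) = 26.92°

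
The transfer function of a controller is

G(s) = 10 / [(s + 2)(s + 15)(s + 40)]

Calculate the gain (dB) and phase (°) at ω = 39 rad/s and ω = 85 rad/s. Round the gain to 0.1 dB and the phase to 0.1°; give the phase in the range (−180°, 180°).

At s = jω = j39:
pole (s+2): 2 + j39 → |·| = √(2²+39²) = √1525 ≈ 39.051, ∠ = arctan(39/2) ≈ 87.06°
pole (s+15): 15 + j39 → |·| = √(15²+39²) = √1746 ≈ 41.785, ∠ = arctan(39/15) ≈ 68.96°
pole (s+40): 40 + j39 → |·| = √(40²+39²) = √3121 ≈ 55.866, ∠ = arctan(39/40) ≈ 44.27°
|G| = 10 / 91159 ≈ 0.0001097
Gain = 20 log₁₀(0.0001097) ≈ -79.20 dB
∠G = 0.00° − 200.29° = -200.29° ≡ 159.71° (principal value)

At s = jω = j85:
pole (s+2): 2 + j85 → |·| = √(2²+85²) = √7229 ≈ 85.024, ∠ = arctan(85/2) ≈ 88.65°
pole (s+15): 15 + j85 → |·| = √(15²+85²) = √7450 ≈ 86.313, ∠ = arctan(85/15) ≈ 79.99°
pole (s+40): 40 + j85 → |·| = √(40²+85²) = √8825 ≈ 93.941, ∠ = arctan(85/40) ≈ 64.80°
|G| = 10 / 6.894e+05 ≈ 1.4505e-05
Gain = 20 log₁₀(1.4505e-05) ≈ -96.77 dB
∠G = 0.00° − 233.44° = -233.44° ≡ 126.56° (principal value)

ω = 39: -79.2 dB, 159.7°; ω = 85: -96.8 dB, 126.6°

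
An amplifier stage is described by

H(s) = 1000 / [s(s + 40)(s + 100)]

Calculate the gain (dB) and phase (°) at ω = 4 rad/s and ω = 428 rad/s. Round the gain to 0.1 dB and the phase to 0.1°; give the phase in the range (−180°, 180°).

ω = 4: -24.1 dB, -98.0°; ω = 428: -98.2 dB, 108.5°

At s = jω = j4:
pole (s+40): 40 + j4 → |·| = √(40²+4²) = √1616 ≈ 40.2, ∠ = arctan(4/40) ≈ 5.71°
pole (s+100): 100 + j4 → |·| = √(100²+4²) = √10016 ≈ 100.08, ∠ = arctan(4/100) ≈ 2.29°
pole at origin: |s| = 4, ∠ = 90.00° (in denominator)
|H| = 1000 / 16093 ≈ 0.062139
Gain = 20 log₁₀(0.062139) ≈ -24.13 dB
∠H = 0.00° − 98.00° = -98.00°

At s = jω = j428:
pole (s+40): 40 + j428 → |·| = √(40²+428²) = √184784 ≈ 429.87, ∠ = arctan(428/40) ≈ 84.66°
pole (s+100): 100 + j428 → |·| = √(100²+428²) = √193184 ≈ 439.53, ∠ = arctan(428/100) ≈ 76.85°
pole at origin: |s| = 428, ∠ = 90.00° (in denominator)
|H| = 1000 / 8.0867e+07 ≈ 1.2366e-05
Gain = 20 log₁₀(1.2366e-05) ≈ -98.16 dB
∠H = 0.00° − 251.51° = -251.51° ≡ 108.49° (principal value)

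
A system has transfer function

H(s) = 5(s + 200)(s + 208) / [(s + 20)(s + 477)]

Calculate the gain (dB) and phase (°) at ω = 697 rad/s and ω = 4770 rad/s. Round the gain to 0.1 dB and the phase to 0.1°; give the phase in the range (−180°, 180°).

ω = 697: 13.0 dB, 3.4°; ω = 4770: 14.0 dB, 1.1°

At s = jω = j697:
zero (s+200): 200 + j697 → |·| = √(200²+697²) = √525809 ≈ 725.13, ∠ = arctan(697/200) ≈ 73.99°
zero (s+208): 208 + j697 → |·| = √(208²+697²) = √529073 ≈ 727.37, ∠ = arctan(697/208) ≈ 73.38°
pole (s+20): 20 + j697 → |·| = √(20²+697²) = √486209 ≈ 697.29, ∠ = arctan(697/20) ≈ 88.36°
pole (s+477): 477 + j697 → |·| = √(477²+697²) = √713338 ≈ 844.59, ∠ = arctan(697/477) ≈ 55.61°
|H| = 5 · 5.2744e+05 / 5.8892e+05 ≈ 4.478
Gain = 20 log₁₀(4.478) ≈ 13.02 dB
∠H = 147.37° − 143.97° = 3.40°

At s = jω = j4770:
zero (s+200): 200 + j4770 → |·| = √(200²+4770²) = √22792900 ≈ 4774.2, ∠ = arctan(4770/200) ≈ 87.60°
zero (s+208): 208 + j4770 → |·| = √(208²+4770²) = √22796164 ≈ 4774.5, ∠ = arctan(4770/208) ≈ 87.50°
pole (s+20): 20 + j4770 → |·| = √(20²+4770²) = √22753300 ≈ 4770, ∠ = arctan(4770/20) ≈ 89.76°
pole (s+477): 477 + j4770 → |·| = √(477²+4770²) = √22980429 ≈ 4793.8, ∠ = arctan(4770/477) ≈ 84.29°
|H| = 5 · 2.2794e+07 / 2.2866e+07 ≈ 4.9843
Gain = 20 log₁₀(4.9843) ≈ 13.95 dB
∠H = 175.10° − 174.05° = 1.05°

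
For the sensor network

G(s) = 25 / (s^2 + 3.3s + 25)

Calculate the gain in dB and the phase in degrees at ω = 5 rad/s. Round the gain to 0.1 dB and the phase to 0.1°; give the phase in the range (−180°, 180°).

3.6 dB, -90.0°

At s = jω = j5:
quadratic: (j5)² + 3.3·j5 + 25 = 0 + j16.5 → |·| ≈ 16.5, ∠ ≈ 90.00°
|G| = 25 / 16.5 ≈ 1.5152
Gain = 20 log₁₀(1.5152) ≈ 3.61 dB
∠G = 0.00° − 90.00° = -90.00°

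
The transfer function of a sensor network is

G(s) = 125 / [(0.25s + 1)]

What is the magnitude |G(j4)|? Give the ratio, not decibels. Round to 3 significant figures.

88.4

At ω = 4 rad/s:
pole (1 + j4·0.25) = 1 + j1 → |·| ≈ 1.4142, ∠ ≈ 45.00°
|G| = 125 · 1 / (1.4142) ≈ 88.389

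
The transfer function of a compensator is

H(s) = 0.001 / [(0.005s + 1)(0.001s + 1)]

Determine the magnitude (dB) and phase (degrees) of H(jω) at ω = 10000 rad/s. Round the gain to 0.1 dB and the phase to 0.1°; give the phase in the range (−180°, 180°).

At ω = 10000 rad/s:
pole (1 + j10000·0.005) = 1 + j50 → |·| ≈ 50.01, ∠ ≈ 88.85°
pole (1 + j10000·0.001) = 1 + j10 → |·| ≈ 10.05, ∠ ≈ 84.29°
|H| = 0.001 · 1 / (50.01 · 10.05) ≈ 1.9897e-06
Gain = 20 log₁₀(1.9897e-06) ≈ -114.02 dB
∠H = (0°) − (88.85° + 84.29°) = -173.14°

-114.0 dB, -173.1°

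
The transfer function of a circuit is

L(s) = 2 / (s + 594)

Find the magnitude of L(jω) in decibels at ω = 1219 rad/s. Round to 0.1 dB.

-56.6 dB

At s = jω = j1219:
pole (s+594): 594 + j1219 → |·| = √(594²+1219²) = √1838797 ≈ 1356, ∠ = arctan(1219/594) ≈ 64.02°
|L| = 2 / 1356 ≈ 0.0014749
Gain = 20 log₁₀(0.0014749) ≈ -56.62 dB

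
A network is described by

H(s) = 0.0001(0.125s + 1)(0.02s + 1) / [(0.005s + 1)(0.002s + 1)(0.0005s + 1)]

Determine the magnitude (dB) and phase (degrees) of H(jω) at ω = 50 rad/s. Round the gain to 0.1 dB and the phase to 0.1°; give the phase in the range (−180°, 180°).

-61.3 dB, 104.7°

At ω = 50 rad/s:
zero (1 + j50·0.125) = 1 + j6.25 → |·| ≈ 6.3295, ∠ ≈ 80.91°
zero (1 + j50·0.02) = 1 + j1 → |·| ≈ 1.4142, ∠ ≈ 45.00°
pole (1 + j50·0.005) = 1 + j0.25 → |·| ≈ 1.0308, ∠ ≈ 14.04°
pole (1 + j50·0.002) = 1 + j0.1 → |·| ≈ 1.005, ∠ ≈ 5.71°
pole (1 + j50·0.0005) = 1 + j0.025 → |·| ≈ 1.0003, ∠ ≈ 1.43°
|H| = 0.0001 · 6.3295 · 1.4142 / (1.0308 · 1.005 · 1.0003) ≈ 0.00086379
Gain = 20 log₁₀(0.00086379) ≈ -61.27 dB
∠H = (80.91° + 45.00°) − (14.04° + 5.71° + 1.43°) = 104.73°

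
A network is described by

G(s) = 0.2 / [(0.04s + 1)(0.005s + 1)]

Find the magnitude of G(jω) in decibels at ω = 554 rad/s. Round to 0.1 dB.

At ω = 554 rad/s:
pole (1 + j554·0.04) = 1 + j22.16 → |·| ≈ 22.183, ∠ ≈ 87.42°
pole (1 + j554·0.005) = 1 + j2.77 → |·| ≈ 2.945, ∠ ≈ 70.15°
|G| = 0.2 · 1 / (22.183 · 2.945) ≈ 0.0030614
Gain = 20 log₁₀(0.0030614) ≈ -50.28 dB

-50.3 dB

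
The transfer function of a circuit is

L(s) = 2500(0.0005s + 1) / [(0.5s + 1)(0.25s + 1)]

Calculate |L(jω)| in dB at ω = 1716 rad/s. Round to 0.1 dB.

At ω = 1716 rad/s:
zero (1 + j1716·0.0005) = 1 + j0.858 → |·| ≈ 1.3176, ∠ ≈ 40.63°
pole (1 + j1716·0.5) = 1 + j858 → |·| ≈ 858, ∠ ≈ 89.93°
pole (1 + j1716·0.25) = 1 + j429 → |·| ≈ 429, ∠ ≈ 89.87°
|L| = 2500 · 1.3176 / (858 · 429) ≈ 0.0089491
Gain = 20 log₁₀(0.0089491) ≈ -40.96 dB

-41.0 dB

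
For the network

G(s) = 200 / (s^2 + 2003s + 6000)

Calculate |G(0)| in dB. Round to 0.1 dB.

G(0) = 200 / 6000 ≈ 0.033333
20 log₁₀(0.033333) ≈ -29.54 dB

-29.5 dB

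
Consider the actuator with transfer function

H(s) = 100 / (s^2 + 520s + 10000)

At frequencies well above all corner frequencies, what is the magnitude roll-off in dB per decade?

Each pole contributes −20 dB/decade at high frequency; each zero contributes +20 dB/decade.
Net: 0 zero(s) − 2 pole(s) → -40 dB/decade.

-40 dB/decade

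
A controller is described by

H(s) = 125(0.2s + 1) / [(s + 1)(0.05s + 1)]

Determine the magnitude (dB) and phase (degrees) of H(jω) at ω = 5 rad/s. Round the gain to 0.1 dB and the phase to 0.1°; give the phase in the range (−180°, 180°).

30.5 dB, -47.7°

At ω = 5 rad/s:
zero (1 + j5·0.2) = 1 + j1 → |·| ≈ 1.4142, ∠ ≈ 45.00°
pole (1 + j5·1) = 1 + j5 → |·| ≈ 5.099, ∠ ≈ 78.69°
pole (1 + j5·0.05) = 1 + j0.25 → |·| ≈ 1.0308, ∠ ≈ 14.04°
|H| = 125 · 1.4142 / (5.099 · 1.0308) ≈ 33.633
Gain = 20 log₁₀(33.633) ≈ 30.54 dB
∠H = (45.00°) − (78.69° + 14.04°) = -47.73°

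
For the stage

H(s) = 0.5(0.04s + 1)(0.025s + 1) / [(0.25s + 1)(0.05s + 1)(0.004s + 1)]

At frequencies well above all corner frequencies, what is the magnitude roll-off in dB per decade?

Each pole contributes −20 dB/decade at high frequency; each zero contributes +20 dB/decade.
Net: 2 zero(s) − 3 pole(s) → -20 dB/decade.

-20 dB/decade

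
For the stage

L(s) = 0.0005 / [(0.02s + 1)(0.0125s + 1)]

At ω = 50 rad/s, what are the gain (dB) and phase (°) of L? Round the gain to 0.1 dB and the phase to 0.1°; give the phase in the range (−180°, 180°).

-70.5 dB, -77.0°

At ω = 50 rad/s:
pole (1 + j50·0.02) = 1 + j1 → |·| ≈ 1.4142, ∠ ≈ 45.00°
pole (1 + j50·0.0125) = 1 + j0.625 → |·| ≈ 1.1792, ∠ ≈ 32.01°
|L| = 0.0005 · 1 / (1.4142 · 1.1792) ≈ 0.00029983
Gain = 20 log₁₀(0.00029983) ≈ -70.46 dB
∠L = (0°) − (45.00° + 32.01°) = -77.01°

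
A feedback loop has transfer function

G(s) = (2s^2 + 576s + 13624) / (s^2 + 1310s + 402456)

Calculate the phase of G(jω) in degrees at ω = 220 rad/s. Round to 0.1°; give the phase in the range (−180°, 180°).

Substitute s = j220:
Numerator: 2(j220)^2 + 576(j220) + 13624 = -83176 + j126720
Denominator: (j220)^2 + 1310(j220) + 402456 = 354056 + j288200
|N| = √(83176² + 126720²) ≈ 1.5158e+05, ∠N ≈ 123.28°
|D| = √(354056² + 288200²) ≈ 4.5652e+05, ∠D ≈ 39.15°
∠G = 123.28° − 39.15° = 84.13°

84.1°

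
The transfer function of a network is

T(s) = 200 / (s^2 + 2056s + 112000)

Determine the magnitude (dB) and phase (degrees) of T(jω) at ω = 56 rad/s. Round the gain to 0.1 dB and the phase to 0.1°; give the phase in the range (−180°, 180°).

-58.0 dB, -46.6°

Substitute s = j56:
Numerator: 200 = 200 + j0
Denominator: (j56)^2 + 2056(j56) + 112000 = 108864 + j115136
|N| = √(200² + 0²) ≈ 200, ∠N ≈ 0.00°
|D| = √(108864² + 115136²) ≈ 1.5845e+05, ∠D ≈ 46.60°
|T| = 200 / 1.5845e+05 ≈ 0.0012622
Gain = 20 log₁₀(0.0012622) ≈ -57.98 dB
∠T = 0.00° − 46.60° = -46.60°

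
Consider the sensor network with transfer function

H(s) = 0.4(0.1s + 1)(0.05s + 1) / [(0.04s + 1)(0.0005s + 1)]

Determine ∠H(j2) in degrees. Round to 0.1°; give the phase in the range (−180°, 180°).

At ω = 2 rad/s:
zero (1 + j2·0.1) = 1 + j0.2 → |·| ≈ 1.0198, ∠ ≈ 11.31°
zero (1 + j2·0.05) = 1 + j0.1 → |·| ≈ 1.005, ∠ ≈ 5.71°
pole (1 + j2·0.04) = 1 + j0.08 → |·| ≈ 1.0032, ∠ ≈ 4.57°
pole (1 + j2·0.0005) = 1 + j0.001 → |·| ≈ 1, ∠ ≈ 0.06°
∠H = (11.31° + 5.71°) − (4.57° + 0.06°) = 12.39°

12.4°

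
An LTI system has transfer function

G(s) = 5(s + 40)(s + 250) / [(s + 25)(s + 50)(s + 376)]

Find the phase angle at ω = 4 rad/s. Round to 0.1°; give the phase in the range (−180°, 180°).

At s = jω = j4:
zero (s+40): 40 + j4 → |·| = √(40²+4²) = √1616 ≈ 40.2, ∠ = arctan(4/40) ≈ 5.71°
zero (s+250): 250 + j4 → |·| = √(250²+4²) = √62516 ≈ 250.03, ∠ = arctan(4/250) ≈ 0.92°
pole (s+25): 25 + j4 → |·| = √(25²+4²) = √641 ≈ 25.318, ∠ = arctan(4/25) ≈ 9.09°
pole (s+50): 50 + j4 → |·| = √(50²+4²) = √2516 ≈ 50.16, ∠ = arctan(4/50) ≈ 4.57°
pole (s+376): 376 + j4 → |·| = √(376²+4²) = √141392 ≈ 376.02, ∠ = arctan(4/376) ≈ 0.61°
∠G = 6.63° − 14.27° = -7.64°

-7.6°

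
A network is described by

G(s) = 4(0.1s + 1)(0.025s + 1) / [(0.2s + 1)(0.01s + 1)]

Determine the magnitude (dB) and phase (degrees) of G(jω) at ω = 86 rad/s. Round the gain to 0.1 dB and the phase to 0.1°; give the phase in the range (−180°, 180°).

At ω = 86 rad/s:
zero (1 + j86·0.1) = 1 + j8.6 → |·| ≈ 8.6579, ∠ ≈ 83.37°
zero (1 + j86·0.025) = 1 + j2.15 → |·| ≈ 2.3712, ∠ ≈ 65.06°
pole (1 + j86·0.2) = 1 + j17.2 → |·| ≈ 17.229, ∠ ≈ 86.67°
pole (1 + j86·0.01) = 1 + j0.86 → |·| ≈ 1.3189, ∠ ≈ 40.70°
|G| = 4 · 8.6579 · 2.3712 / (17.229 · 1.3189) ≈ 3.6138
Gain = 20 log₁₀(3.6138) ≈ 11.16 dB
∠G = (83.37° + 65.06°) − (86.67° + 40.70°) = 21.06°

11.2 dB, 21.1°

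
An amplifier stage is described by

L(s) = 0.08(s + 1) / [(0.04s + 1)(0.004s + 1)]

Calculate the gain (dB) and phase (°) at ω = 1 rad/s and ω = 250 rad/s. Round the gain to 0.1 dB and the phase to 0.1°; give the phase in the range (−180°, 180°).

At ω = 1 rad/s:
zero (1 + j1·1) = 1 + j1 → |·| ≈ 1.4142, ∠ ≈ 45.00°
pole (1 + j1·0.04) = 1 + j0.04 → |·| ≈ 1.0008, ∠ ≈ 2.29°
pole (1 + j1·0.004) = 1 + j0.004 → |·| ≈ 1, ∠ ≈ 0.23°
|L| = 0.08 · 1.4142 / (1.0008 · 1) ≈ 0.11305
Gain = 20 log₁₀(0.11305) ≈ -18.93 dB
∠L = (45.00°) − (2.29° + 0.23°) = 42.48°

At ω = 250 rad/s:
zero (1 + j250·1) = 1 + j250 → |·| ≈ 250, ∠ ≈ 89.77°
pole (1 + j250·0.04) = 1 + j10 → |·| ≈ 10.05, ∠ ≈ 84.29°
pole (1 + j250·0.004) = 1 + j1 → |·| ≈ 1.4142, ∠ ≈ 45.00°
|L| = 0.08 · 250 / (10.05 · 1.4142) ≈ 1.4072
Gain = 20 log₁₀(1.4072) ≈ 2.97 dB
∠L = (89.77°) − (84.29° + 45.00°) = -39.52°

ω = 1: -18.9 dB, 42.5°; ω = 250: 3.0 dB, -39.5°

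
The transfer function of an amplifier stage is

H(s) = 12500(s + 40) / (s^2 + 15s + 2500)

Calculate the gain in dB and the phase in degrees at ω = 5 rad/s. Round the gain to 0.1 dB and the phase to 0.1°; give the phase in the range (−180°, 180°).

46.2 dB, 5.4°

At s = jω = j5:
zero (s+40): 40 + j5 → |·| = √(40²+5²) = √1625 ≈ 40.311, ∠ = arctan(5/40) ≈ 7.13°
quadratic: (j5)² + 15·j5 + 2500 = 2475 + j75 → |·| ≈ 2476.1, ∠ ≈ 1.74°
|H| = 12500 · 40.311 / 2476.1 ≈ 203.5
Gain = 20 log₁₀(203.5) ≈ 46.17 dB
∠H = 7.13° − 1.74° = 5.39°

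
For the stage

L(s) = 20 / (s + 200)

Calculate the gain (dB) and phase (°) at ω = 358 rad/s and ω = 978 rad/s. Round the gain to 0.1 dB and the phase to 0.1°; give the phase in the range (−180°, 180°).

Substitute s = j358:
Numerator: 20 = 20 + j0
Denominator: (j358) + 200 = 200 + j358
|N| = √(20² + 0²) ≈ 20, ∠N ≈ 0.00°
|D| = √(200² + 358²) ≈ 410.08, ∠D ≈ 60.81°
|L| = 20 / 410.08 ≈ 0.048771
Gain = 20 log₁₀(0.048771) ≈ -26.24 dB
∠L = 0.00° − 60.81° = -60.81°

Substitute s = j978:
Numerator: 20 = 20 + j0
Denominator: (j978) + 200 = 200 + j978
|N| = √(20² + 0²) ≈ 20, ∠N ≈ 0.00°
|D| = √(200² + 978²) ≈ 998.24, ∠D ≈ 78.44°
|L| = 20 / 998.24 ≈ 0.020035
Gain = 20 log₁₀(0.020035) ≈ -33.96 dB
∠L = 0.00° − 78.44° = -78.44°

ω = 358: -26.2 dB, -60.8°; ω = 978: -34.0 dB, -78.4°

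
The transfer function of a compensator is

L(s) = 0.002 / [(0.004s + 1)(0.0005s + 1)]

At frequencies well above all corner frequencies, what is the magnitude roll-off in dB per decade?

-40 dB/decade

Each pole contributes −20 dB/decade at high frequency; each zero contributes +20 dB/decade.
Net: 0 zero(s) − 2 pole(s) → -40 dB/decade.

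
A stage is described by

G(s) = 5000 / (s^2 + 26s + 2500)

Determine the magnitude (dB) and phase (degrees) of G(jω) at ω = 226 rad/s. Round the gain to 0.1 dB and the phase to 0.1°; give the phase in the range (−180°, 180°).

-19.8 dB, -173.1°

At s = jω = j226:
quadratic: (j226)² + 26·j226 + 2500 = -48576 + j5876 → |·| ≈ 48930, ∠ ≈ 173.10°
|G| = 5000 / 48930 ≈ 0.10219
Gain = 20 log₁₀(0.10219) ≈ -19.81 dB
∠G = 0.00° − 173.10° = -173.10°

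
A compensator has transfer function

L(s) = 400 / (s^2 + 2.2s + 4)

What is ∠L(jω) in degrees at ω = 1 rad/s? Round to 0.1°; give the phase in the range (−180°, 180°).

At s = jω = j1:
quadratic: (j1)² + 2.2·j1 + 4 = 3 + j2.2 → |·| ≈ 3.7202, ∠ ≈ 36.25°
∠L = 0.00° − 36.25° = -36.25°

-36.3°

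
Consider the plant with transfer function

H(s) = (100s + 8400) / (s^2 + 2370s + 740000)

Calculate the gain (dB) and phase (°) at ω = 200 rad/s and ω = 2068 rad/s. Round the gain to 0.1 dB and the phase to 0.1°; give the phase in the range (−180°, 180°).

ω = 200: -31.8 dB, 33.1°; ω = 2068: -29.3 dB, -38.1°

Substitute s = j200:
Numerator: 100(j200) + 8400 = 8400 + j20000
Denominator: (j200)^2 + 2370(j200) + 740000 = 700000 + j474000
|N| = √(8400² + 20000²) ≈ 21692, ∠N ≈ 67.22°
|D| = √(700000² + 474000²) ≈ 8.4539e+05, ∠D ≈ 34.10°
|H| = 21692 / 8.4539e+05 ≈ 0.025659
Gain = 20 log₁₀(0.025659) ≈ -31.82 dB
∠H = 67.22° − 34.10° = 33.12°

Substitute s = j2068:
Numerator: 100(j2068) + 8400 = 8400 + j206800
Denominator: (j2068)^2 + 2370(j2068) + 740000 = -3536624 + j4901160
|N| = √(8400² + 206800²) ≈ 2.0697e+05, ∠N ≈ 87.67°
|D| = √(3536624² + 4901160²) ≈ 6.0439e+06, ∠D ≈ 125.81°
|H| = 2.0697e+05 / 6.0439e+06 ≈ 0.034244
Gain = 20 log₁₀(0.034244) ≈ -29.31 dB
∠H = 87.67° − 125.81° = -38.14°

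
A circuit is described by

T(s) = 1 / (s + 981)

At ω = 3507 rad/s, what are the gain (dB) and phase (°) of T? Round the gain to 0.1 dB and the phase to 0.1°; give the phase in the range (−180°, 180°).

-71.2 dB, -74.4°

Substitute s = j3507:
Numerator: 1 = 1 + j0
Denominator: (j3507) + 981 = 981 + j3507
|N| = √(1² + 0²) ≈ 1, ∠N ≈ 0.00°
|D| = √(981² + 3507²) ≈ 3641.6, ∠D ≈ 74.37°
|T| = 1 / 3641.6 ≈ 0.0002746
Gain = 20 log₁₀(0.0002746) ≈ -71.23 dB
∠T = 0.00° − 74.37° = -74.37°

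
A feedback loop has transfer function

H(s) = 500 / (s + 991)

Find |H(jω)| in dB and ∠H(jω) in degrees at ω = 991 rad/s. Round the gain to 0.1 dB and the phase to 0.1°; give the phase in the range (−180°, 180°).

Substitute s = j991:
Numerator: 500 = 500 + j0
Denominator: (j991) + 991 = 991 + j991
|N| = √(500² + 0²) ≈ 500, ∠N ≈ 0.00°
|D| = √(991² + 991²) ≈ 1401.5, ∠D ≈ 45.00°
|H| = 500 / 1401.5 ≈ 0.35676
Gain = 20 log₁₀(0.35676) ≈ -8.95 dB
∠H = 0.00° − 45.00° = -45.00°

-9.0 dB, -45.0°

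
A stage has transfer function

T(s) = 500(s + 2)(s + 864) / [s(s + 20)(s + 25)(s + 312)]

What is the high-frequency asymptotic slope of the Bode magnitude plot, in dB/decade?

Each pole contributes −20 dB/decade at high frequency; each zero contributes +20 dB/decade.
Net: 2 zero(s) − 4 pole(s) → -40 dB/decade.

-40 dB/decade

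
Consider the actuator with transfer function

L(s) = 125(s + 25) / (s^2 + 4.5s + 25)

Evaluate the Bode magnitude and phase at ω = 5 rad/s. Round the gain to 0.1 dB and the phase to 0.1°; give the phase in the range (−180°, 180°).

43.0 dB, -78.7°

At s = jω = j5:
zero (s+25): 25 + j5 → |·| = √(25²+5²) = √650 ≈ 25.495, ∠ = arctan(5/25) ≈ 11.31°
quadratic: (j5)² + 4.5·j5 + 25 = 0 + j22.5 → |·| ≈ 22.5, ∠ ≈ 90.00°
|L| = 125 · 25.495 / 22.5 ≈ 141.64
Gain = 20 log₁₀(141.64) ≈ 43.02 dB
∠L = 11.31° − 90.00° = -78.69°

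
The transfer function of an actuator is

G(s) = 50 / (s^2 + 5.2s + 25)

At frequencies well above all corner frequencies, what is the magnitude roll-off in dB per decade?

-40 dB/decade

Each pole contributes −20 dB/decade at high frequency; each zero contributes +20 dB/decade.
Net: 0 zero(s) − 2 pole(s) → -40 dB/decade.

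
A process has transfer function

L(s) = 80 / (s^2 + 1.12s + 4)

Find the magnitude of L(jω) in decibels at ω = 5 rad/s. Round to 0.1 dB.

At s = jω = j5:
quadratic: (j5)² + 1.12·j5 + 4 = -21 + j5.6 → |·| ≈ 21.734, ∠ ≈ 165.07°
|L| = 80 / 21.734 ≈ 3.6809
Gain = 20 log₁₀(3.6809) ≈ 11.32 dB

11.3 dB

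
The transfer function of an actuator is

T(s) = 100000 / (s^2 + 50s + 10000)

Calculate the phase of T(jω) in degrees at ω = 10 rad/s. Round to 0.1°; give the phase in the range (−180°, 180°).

At s = jω = j10:
quadratic: (j10)² + 50·j10 + 10000 = 9900 + j500 → |·| ≈ 9912.6, ∠ ≈ 2.89°
∠T = 0.00° − 2.89° = -2.89°

-2.9°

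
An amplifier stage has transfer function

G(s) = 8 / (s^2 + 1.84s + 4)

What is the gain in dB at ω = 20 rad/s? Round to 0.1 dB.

-33.9 dB

At s = jω = j20:
quadratic: (j20)² + 1.84·j20 + 4 = -396 + j36.8 → |·| ≈ 397.71, ∠ ≈ 174.69°
|G| = 8 / 397.71 ≈ 0.020115
Gain = 20 log₁₀(0.020115) ≈ -33.93 dB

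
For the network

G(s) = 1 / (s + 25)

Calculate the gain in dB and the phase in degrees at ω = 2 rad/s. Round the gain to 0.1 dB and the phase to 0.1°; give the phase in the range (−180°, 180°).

Substitute s = j2:
Numerator: 1 = 1 + j0
Denominator: (j2) + 25 = 25 + j2
|N| = √(1² + 0²) ≈ 1, ∠N ≈ 0.00°
|D| = √(25² + 2²) ≈ 25.08, ∠D ≈ 4.57°
|G| = 1 / 25.08 ≈ 0.039872
Gain = 20 log₁₀(0.039872) ≈ -27.99 dB
∠G = 0.00° − 4.57° = -4.57°

-28.0 dB, -4.6°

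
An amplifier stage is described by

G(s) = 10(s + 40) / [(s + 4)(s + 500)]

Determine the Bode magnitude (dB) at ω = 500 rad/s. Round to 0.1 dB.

-37.0 dB

At s = jω = j500:
zero (s+40): 40 + j500 → |·| = √(40²+500²) = √251600 ≈ 501.6, ∠ = arctan(500/40) ≈ 85.43°
pole (s+4): 4 + j500 → |·| = √(4²+500²) = √250016 ≈ 500.02, ∠ = arctan(500/4) ≈ 89.54°
pole (s+500): 500 + j500 → |·| = √(500²+500²) = √500000 ≈ 707.11, ∠ = arctan(500/500) ≈ 45.00°
|G| = 10 · 501.6 / 3.5357e+05 ≈ 0.014187
Gain = 20 log₁₀(0.014187) ≈ -36.96 dB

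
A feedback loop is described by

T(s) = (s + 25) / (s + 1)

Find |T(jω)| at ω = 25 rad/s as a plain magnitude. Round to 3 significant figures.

1.41

Substitute s = j25:
Numerator: (j25) + 25 = 25 + j25
Denominator: (j25) + 1 = 1 + j25
|N| = √(25² + 25²) ≈ 35.355, ∠N ≈ 45.00°
|D| = √(1² + 25²) ≈ 25.02, ∠D ≈ 87.71°
|T| = 35.355 / 25.02 ≈ 1.4131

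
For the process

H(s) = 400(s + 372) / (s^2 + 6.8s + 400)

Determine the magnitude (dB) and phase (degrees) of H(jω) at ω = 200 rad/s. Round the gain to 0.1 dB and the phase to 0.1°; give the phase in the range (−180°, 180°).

At s = jω = j200:
zero (s+372): 372 + j200 → |·| = √(372²+200²) = √178384 ≈ 422.36, ∠ = arctan(200/372) ≈ 28.26°
quadratic: (j200)² + 6.8·j200 + 400 = -39600 + j1360 → |·| ≈ 39623, ∠ ≈ 178.03°
|H| = 400 · 422.36 / 39623 ≈ 4.2638
Gain = 20 log₁₀(4.2638) ≈ 12.60 dB
∠H = 28.26° − 178.03° = -149.77°

12.6 dB, -149.8°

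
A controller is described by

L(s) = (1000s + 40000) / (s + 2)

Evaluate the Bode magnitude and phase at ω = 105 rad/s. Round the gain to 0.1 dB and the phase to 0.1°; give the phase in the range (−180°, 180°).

60.6 dB, -19.8°

Substitute s = j105:
Numerator: 1000(j105) + 40000 = 40000 + j105000
Denominator: (j105) + 2 = 2 + j105
|N| = √(40000² + 105000²) ≈ 1.1236e+05, ∠N ≈ 69.15°
|D| = √(2² + 105²) ≈ 105.02, ∠D ≈ 88.91°
|L| = 1.1236e+05 / 105.02 ≈ 1069.9
Gain = 20 log₁₀(1069.9) ≈ 60.59 dB
∠L = 69.15° − 88.91° = -19.76°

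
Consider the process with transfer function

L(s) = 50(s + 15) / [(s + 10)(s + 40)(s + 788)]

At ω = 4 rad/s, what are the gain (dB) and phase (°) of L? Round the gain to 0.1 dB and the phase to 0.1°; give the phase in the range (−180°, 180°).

At s = jω = j4:
zero (s+15): 15 + j4 → |·| = √(15²+4²) = √241 ≈ 15.524, ∠ = arctan(4/15) ≈ 14.93°
pole (s+10): 10 + j4 → |·| = √(10²+4²) = √116 ≈ 10.77, ∠ = arctan(4/10) ≈ 21.80°
pole (s+40): 40 + j4 → |·| = √(40²+4²) = √1616 ≈ 40.2, ∠ = arctan(4/40) ≈ 5.71°
pole (s+788): 788 + j4 → |·| = √(788²+4²) = √620960 ≈ 788.01, ∠ = arctan(4/788) ≈ 0.29°
|L| = 50 · 15.524 / 3.4117e+05 ≈ 0.0022751
Gain = 20 log₁₀(0.0022751) ≈ -52.86 dB
∠L = 14.93° − 27.80° = -12.87°

-52.9 dB, -12.9°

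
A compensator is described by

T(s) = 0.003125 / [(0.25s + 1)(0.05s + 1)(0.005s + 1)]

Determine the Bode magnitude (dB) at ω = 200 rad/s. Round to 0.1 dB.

At ω = 200 rad/s:
pole (1 + j200·0.25) = 1 + j50 → |·| ≈ 50.01, ∠ ≈ 88.85°
pole (1 + j200·0.05) = 1 + j10 → |·| ≈ 10.05, ∠ ≈ 84.29°
pole (1 + j200·0.005) = 1 + j1 → |·| ≈ 1.4142, ∠ ≈ 45.00°
|T| = 0.003125 · 1 / (50.01 · 10.05 · 1.4142) ≈ 4.3966e-06
Gain = 20 log₁₀(4.3966e-06) ≈ -107.14 dB

-107.1 dB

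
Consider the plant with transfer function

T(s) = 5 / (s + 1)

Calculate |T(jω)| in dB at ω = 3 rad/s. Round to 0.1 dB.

4.0 dB

Substitute s = j3:
Numerator: 5 = 5 + j0
Denominator: (j3) + 1 = 1 + j3
|N| = √(5² + 0²) ≈ 5, ∠N ≈ 0.00°
|D| = √(1² + 3²) ≈ 3.1623, ∠D ≈ 71.57°
|T| = 5 / 3.1623 ≈ 1.5811
Gain = 20 log₁₀(1.5811) ≈ 3.98 dB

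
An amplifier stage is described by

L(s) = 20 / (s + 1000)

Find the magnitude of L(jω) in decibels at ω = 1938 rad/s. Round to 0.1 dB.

-40.8 dB

At s = jω = j1938:
pole (s+1000): 1000 + j1938 → |·| = √(1000²+1938²) = √4755844 ≈ 2180.8, ∠ = arctan(1938/1000) ≈ 62.71°
|L| = 20 / 2180.8 ≈ 0.0091709
Gain = 20 log₁₀(0.0091709) ≈ -40.75 dB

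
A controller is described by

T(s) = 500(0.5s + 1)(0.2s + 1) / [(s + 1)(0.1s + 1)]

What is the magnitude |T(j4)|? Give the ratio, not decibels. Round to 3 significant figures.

At ω = 4 rad/s:
zero (1 + j4·0.5) = 1 + j2 → |·| ≈ 2.2361, ∠ ≈ 63.43°
zero (1 + j4·0.2) = 1 + j0.8 → |·| ≈ 1.2806, ∠ ≈ 38.66°
pole (1 + j4·1) = 1 + j4 → |·| ≈ 4.1231, ∠ ≈ 75.96°
pole (1 + j4·0.1) = 1 + j0.4 → |·| ≈ 1.077, ∠ ≈ 21.80°
|T| = 500 · 2.2361 · 1.2806 / (4.1231 · 1.077) ≈ 322.43

322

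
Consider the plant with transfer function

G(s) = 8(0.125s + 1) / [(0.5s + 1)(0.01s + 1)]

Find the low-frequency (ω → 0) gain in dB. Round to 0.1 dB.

G(0) = 8 · 1 / 1 = 8
20 log₁₀(8) ≈ 18.06 dB

18.1 dB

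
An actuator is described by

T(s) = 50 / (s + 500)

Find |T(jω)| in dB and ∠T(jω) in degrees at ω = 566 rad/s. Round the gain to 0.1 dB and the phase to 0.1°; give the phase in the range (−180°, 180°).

At s = jω = j566:
pole (s+500): 500 + j566 → |·| = √(500²+566²) = √570356 ≈ 755.22, ∠ = arctan(566/500) ≈ 48.54°
|T| = 50 / 755.22 ≈ 0.066206
Gain = 20 log₁₀(0.066206) ≈ -23.58 dB
∠T = 0.00° − 48.54° = -48.54°

-23.6 dB, -48.5°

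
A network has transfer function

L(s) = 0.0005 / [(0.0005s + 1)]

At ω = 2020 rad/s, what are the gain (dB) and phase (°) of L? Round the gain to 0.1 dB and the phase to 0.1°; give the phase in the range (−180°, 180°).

At ω = 2020 rad/s:
pole (1 + j2020·0.0005) = 1 + j1.01 → |·| ≈ 1.4213, ∠ ≈ 45.29°
|L| = 0.0005 · 1 / (1.4213) ≈ 0.00035179
Gain = 20 log₁₀(0.00035179) ≈ -69.07 dB
∠L = (0°) − (45.29°) = -45.29°

-69.1 dB, -45.3°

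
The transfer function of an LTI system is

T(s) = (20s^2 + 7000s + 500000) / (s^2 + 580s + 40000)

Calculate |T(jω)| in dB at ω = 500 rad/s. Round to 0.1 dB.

24.0 dB

Substitute s = j500:
Numerator: 20(j500)^2 + 7000(j500) + 500000 = -4500000 + j3500000
Denominator: (j500)^2 + 580(j500) + 40000 = -210000 + j290000
|N| = √(4500000² + 3500000²) ≈ 5.7009e+06, ∠N ≈ 142.13°
|D| = √(210000² + 290000²) ≈ 3.5805e+05, ∠D ≈ 125.91°
|T| = 5.7009e+06 / 3.5805e+05 ≈ 15.922
Gain = 20 log₁₀(15.922) ≈ 24.04 dB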